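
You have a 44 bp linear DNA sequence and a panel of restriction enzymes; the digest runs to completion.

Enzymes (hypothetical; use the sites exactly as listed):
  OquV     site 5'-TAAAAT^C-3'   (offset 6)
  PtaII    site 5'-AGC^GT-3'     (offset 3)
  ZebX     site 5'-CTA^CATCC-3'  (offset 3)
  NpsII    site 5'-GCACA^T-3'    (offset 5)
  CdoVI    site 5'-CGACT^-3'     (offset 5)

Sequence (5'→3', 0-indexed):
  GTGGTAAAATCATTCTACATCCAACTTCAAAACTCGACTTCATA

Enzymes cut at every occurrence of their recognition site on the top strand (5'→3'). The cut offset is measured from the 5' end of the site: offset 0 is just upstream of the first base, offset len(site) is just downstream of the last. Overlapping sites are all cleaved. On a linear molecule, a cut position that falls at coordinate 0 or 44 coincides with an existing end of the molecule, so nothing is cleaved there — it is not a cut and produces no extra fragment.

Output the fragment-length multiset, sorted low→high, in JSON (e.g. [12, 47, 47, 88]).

[5,7,10,22]

Per-enzyme occurrences:
  OquV (TAAAATC, off=6): starts [4] → cuts [10]
  PtaII (AGCGT, off=3): no sites
  ZebX (CTACATCC, off=3): starts [14] → cuts [17]
  NpsII (GCACAT, off=5): no sites
  CdoVI (CGACT, off=5): starts [34] → cuts [39]

Pooled cuts: [10, 17, 39]

Fragment lengths:
  [0,10): 10 bp
  [10,17): 7 bp
  [17,39): 22 bp
  [39,44): 5 bp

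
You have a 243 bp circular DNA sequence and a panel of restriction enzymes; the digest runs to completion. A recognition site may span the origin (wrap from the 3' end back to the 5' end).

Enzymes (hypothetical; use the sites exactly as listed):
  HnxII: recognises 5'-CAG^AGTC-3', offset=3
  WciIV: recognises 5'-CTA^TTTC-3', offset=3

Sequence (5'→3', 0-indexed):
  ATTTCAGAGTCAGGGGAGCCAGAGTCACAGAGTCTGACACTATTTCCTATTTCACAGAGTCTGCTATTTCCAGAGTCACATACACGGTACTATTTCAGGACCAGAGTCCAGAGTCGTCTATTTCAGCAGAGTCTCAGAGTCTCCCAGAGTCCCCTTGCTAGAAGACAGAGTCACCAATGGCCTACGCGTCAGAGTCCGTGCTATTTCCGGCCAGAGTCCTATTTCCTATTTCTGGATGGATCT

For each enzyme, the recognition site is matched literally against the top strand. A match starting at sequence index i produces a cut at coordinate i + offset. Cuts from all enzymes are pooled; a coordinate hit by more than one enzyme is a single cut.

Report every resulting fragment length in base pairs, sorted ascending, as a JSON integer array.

Per-enzyme occurrences:
  HnxII (CAGAGTC, off=3): starts [4, 19, 27, 54, 70, 101, 108, 126, 134, 144, 165, 189, 211] → cuts [7, 22, 30, 57, 73, 104, 111, 129, 137, 147, 168, 192, 214]
  WciIV (CTATTTC, off=3): starts [39, 46, 63, 89, 117, 200, 218, 225, 241] → cuts [1, 42, 49, 66, 92, 120, 203, 221, 228]

Pooled cuts: [1, 7, 22, 30, 42, 49, 57, 66, 73, 92, 104, 111, 120, 129, 137, 147, 168, 192, 203, 214, 221, 228]

Fragments:
  1→7: 6 bp
  7→22: 15 bp
  22→30: 8 bp
  30→42: 12 bp
  42→49: 7 bp
  49→57: 8 bp
  57→66: 9 bp
  66→73: 7 bp
  73→92: 19 bp
  92→104: 12 bp
  104→111: 7 bp
  111→120: 9 bp
  120→129: 9 bp
  129→137: 8 bp
  137→147: 10 bp
  147→168: 21 bp
  168→192: 24 bp
  192→203: 11 bp
  203→214: 11 bp
  214→221: 7 bp
  221→228: 7 bp
  228→1 (wrap): 243-228+1 = 16 bp

[6,7,7,7,7,7,8,8,8,9,9,9,10,11,11,12,12,15,16,19,21,24]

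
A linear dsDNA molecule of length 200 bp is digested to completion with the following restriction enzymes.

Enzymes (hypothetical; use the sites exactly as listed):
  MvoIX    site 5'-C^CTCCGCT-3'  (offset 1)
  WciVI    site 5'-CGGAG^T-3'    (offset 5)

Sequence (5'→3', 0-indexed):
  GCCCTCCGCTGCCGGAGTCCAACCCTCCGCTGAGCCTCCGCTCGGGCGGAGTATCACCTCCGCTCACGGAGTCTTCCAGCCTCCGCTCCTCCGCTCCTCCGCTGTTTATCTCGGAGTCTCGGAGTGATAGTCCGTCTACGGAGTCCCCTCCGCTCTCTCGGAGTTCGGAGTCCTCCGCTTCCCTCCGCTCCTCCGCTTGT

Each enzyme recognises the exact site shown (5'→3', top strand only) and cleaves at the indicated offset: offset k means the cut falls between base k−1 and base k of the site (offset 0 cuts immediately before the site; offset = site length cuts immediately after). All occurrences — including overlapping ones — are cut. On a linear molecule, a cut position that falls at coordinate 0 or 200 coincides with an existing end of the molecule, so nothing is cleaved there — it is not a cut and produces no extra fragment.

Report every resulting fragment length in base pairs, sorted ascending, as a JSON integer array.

[2,3,4,6,7,7,8,8,8,8,9,10,10,11,14,14,16,16,19,20]

Site scan:
  MvoIX CCTCCGCT/1: at [2, 23, 34, 56, 79, 87, 95, 146, 171, 181, 189] ⇒ [3, 24, 35, 57, 80, 88, 96, 147, 172, 182, 190]
  WciVI CGGAGT/5: at [12, 46, 66, 111, 119, 138, 158, 165] ⇒ [17, 51, 71, 116, 124, 143, 163, 170]

All cut coordinates (distinct, sorted): [3, 17, 24, 35, 51, 57, 71, 80, 88, 96, 116, 124, 143, 147, 163, 170, 172, 182, 190]

Fragments:
  [0,3): 3 bp
  [3,17): 14 bp
  [17,24): 7 bp
  [24,35): 11 bp
  [35,51): 16 bp
  [51,57): 6 bp
  [57,71): 14 bp
  [71,80): 9 bp
  [80,88): 8 bp
  [88,96): 8 bp
  [96,116): 20 bp
  [116,124): 8 bp
  [124,143): 19 bp
  [143,147): 4 bp
  [147,163): 16 bp
  [163,170): 7 bp
  [170,172): 2 bp
  [172,182): 10 bp
  [182,190): 8 bp
  [190,200): 10 bp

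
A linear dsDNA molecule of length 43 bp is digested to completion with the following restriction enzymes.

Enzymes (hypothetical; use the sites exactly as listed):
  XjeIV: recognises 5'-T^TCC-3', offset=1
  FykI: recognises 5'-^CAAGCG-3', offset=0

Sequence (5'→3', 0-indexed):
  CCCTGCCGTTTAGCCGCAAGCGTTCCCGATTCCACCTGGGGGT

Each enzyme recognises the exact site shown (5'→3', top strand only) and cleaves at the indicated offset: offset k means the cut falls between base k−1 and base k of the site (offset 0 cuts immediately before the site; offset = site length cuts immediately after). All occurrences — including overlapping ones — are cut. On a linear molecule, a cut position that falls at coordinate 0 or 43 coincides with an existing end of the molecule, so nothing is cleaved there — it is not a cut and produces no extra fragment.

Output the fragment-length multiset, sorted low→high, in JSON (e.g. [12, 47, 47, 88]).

Scan for sites:
  XjeIV TTCC/1: at [22, 29] ⇒ [23, 30]
  FykI CAAGCG/0: at [16] ⇒ [16]

Pooled cuts: [16, 23, 30]

Fragment lengths:
  [0,16): 16 bp
  [16,23): 7 bp
  [23,30): 7 bp
  [30,43): 13 bp

[7,7,13,16]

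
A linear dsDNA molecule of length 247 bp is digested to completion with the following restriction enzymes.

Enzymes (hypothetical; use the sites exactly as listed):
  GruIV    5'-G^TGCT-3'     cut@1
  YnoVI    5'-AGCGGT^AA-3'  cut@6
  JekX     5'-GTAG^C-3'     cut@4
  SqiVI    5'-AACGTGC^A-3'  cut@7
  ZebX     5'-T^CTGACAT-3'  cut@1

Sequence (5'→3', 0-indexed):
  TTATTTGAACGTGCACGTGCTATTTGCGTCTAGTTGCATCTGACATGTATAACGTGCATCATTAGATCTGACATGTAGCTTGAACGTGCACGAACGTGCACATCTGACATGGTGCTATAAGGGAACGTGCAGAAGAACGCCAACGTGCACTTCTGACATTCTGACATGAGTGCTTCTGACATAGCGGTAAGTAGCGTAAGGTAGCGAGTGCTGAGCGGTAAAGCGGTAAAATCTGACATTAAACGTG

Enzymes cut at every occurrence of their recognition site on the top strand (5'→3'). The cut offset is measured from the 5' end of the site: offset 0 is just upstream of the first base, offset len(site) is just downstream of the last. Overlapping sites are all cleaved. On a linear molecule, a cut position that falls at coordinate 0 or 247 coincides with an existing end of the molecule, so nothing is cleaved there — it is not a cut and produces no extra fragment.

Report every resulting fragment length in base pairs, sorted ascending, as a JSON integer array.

Scan for sites:
  GruIV GTGCT/1: at [16, 111, 169, 207] ⇒ [17, 112, 170, 208]
  YnoVI AGCGGTAA/6: at [182, 213, 221] ⇒ [188, 219, 227]
  JekX GTAGC/4: at [74, 190, 200] ⇒ [78, 194, 204]
  SqiVI AACGTGCA/7: at [7, 50, 82, 92, 123, 141] ⇒ [14, 57, 89, 99, 130, 148]
  ZebX TCTGACAT/1: at [38, 66, 102, 151, 159, 174, 231] ⇒ [39, 67, 103, 152, 160, 175, 232]

Pooled cuts: [14, 17, 39, 57, 67, 78, 89, 99, 103, 112, 130, 148, 152, 160, 170, 175, 188, 194, 204, 208, 219, 227, 232]

Fragments:
  [0,14): 14 bp
  [14,17): 3 bp
  [17,39): 22 bp
  [39,57): 18 bp
  [57,67): 10 bp
  [67,78): 11 bp
  [78,89): 11 bp
  [89,99): 10 bp
  [99,103): 4 bp
  [103,112): 9 bp
  [112,130): 18 bp
  [130,148): 18 bp
  [148,152): 4 bp
  [152,160): 8 bp
  [160,170): 10 bp
  [170,175): 5 bp
  [175,188): 13 bp
  [188,194): 6 bp
  [194,204): 10 bp
  [204,208): 4 bp
  [208,219): 11 bp
  [219,227): 8 bp
  [227,232): 5 bp
  [232,247): 15 bp

[3,4,4,4,5,5,6,8,8,9,10,10,10,10,11,11,11,13,14,15,18,18,18,22]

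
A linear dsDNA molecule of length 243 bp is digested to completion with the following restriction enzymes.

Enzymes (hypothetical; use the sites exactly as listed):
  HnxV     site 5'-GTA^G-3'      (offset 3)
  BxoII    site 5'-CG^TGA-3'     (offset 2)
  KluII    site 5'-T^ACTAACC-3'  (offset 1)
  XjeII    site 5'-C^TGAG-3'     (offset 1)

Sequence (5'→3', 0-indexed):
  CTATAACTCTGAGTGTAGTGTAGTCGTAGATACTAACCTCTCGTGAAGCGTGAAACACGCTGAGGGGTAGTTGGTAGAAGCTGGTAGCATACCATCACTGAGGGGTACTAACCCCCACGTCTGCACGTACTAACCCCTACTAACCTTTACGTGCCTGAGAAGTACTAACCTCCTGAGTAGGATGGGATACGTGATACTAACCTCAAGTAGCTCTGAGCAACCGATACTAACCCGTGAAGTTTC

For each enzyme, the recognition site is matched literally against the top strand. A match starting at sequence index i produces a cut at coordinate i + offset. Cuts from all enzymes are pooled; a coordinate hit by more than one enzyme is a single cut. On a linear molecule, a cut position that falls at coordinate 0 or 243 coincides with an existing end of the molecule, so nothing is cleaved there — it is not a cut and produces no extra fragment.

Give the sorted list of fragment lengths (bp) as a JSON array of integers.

Scan for sites:
  HnxV GTAG/3: at [14, 19, 25, 66, 73, 83, 176, 206] ⇒ [17, 22, 28, 69, 76, 86, 179, 209]
  BxoII CGTGA/2: at [41, 48, 189, 232] ⇒ [43, 50, 191, 234]
  KluII TACTAACC/1: at [30, 105, 127, 137, 162, 194, 224] ⇒ [31, 106, 128, 138, 163, 195, 225]
  XjeII CTGAG/1: at [8, 59, 97, 154, 172, 212] ⇒ [9, 60, 98, 155, 173, 213]

All cut coordinates (distinct, sorted): [9, 17, 22, 28, 31, 43, 50, 60, 69, 76, 86, 98, 106, 128, 138, 155, 163, 173, 179, 191, 195, 209, 213, 225, 234]

Fragment lengths:
  [0,9): 9 bp
  [9,17): 8 bp
  [17,22): 5 bp
  [22,28): 6 bp
  [28,31): 3 bp
  [31,43): 12 bp
  [43,50): 7 bp
  [50,60): 10 bp
  [60,69): 9 bp
  [69,76): 7 bp
  [76,86): 10 bp
  [86,98): 12 bp
  [98,106): 8 bp
  [106,128): 22 bp
  [128,138): 10 bp
  [138,155): 17 bp
  [155,163): 8 bp
  [163,173): 10 bp
  [173,179): 6 bp
  [179,191): 12 bp
  [191,195): 4 bp
  [195,209): 14 bp
  [209,213): 4 bp
  [213,225): 12 bp
  [225,234): 9 bp
  [234,243): 9 bp

[3,4,4,5,6,6,7,7,8,8,8,9,9,9,9,10,10,10,10,12,12,12,12,14,17,22]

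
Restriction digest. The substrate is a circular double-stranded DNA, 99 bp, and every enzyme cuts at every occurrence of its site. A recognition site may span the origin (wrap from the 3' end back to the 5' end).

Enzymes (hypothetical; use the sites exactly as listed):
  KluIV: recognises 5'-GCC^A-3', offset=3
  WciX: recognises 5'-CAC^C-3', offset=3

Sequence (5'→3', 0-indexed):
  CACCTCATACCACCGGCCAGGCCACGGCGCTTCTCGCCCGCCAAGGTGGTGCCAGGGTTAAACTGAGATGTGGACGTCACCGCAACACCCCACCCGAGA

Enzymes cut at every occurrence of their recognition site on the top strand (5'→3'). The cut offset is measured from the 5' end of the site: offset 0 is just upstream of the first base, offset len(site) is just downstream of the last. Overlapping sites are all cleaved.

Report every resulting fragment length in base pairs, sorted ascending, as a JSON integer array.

[5,5,5,8,9,10,11,19,27]

Per-enzyme occurrences:
  KluIV GCCA/3: at [15, 20, 39, 50] ⇒ [18, 23, 42, 53]
  WciX CACC/3: at [0, 10, 77, 85, 90] ⇒ [3, 13, 80, 88, 93]

Pooled cuts: [3, 13, 18, 23, 42, 53, 80, 88, 93]

Fragment lengths:
  3→13: 10 bp
  13→18: 5 bp
  18→23: 5 bp
  23→42: 19 bp
  42→53: 11 bp
  53→80: 27 bp
  80→88: 8 bp
  88→93: 5 bp
  93→3 (wrap): 99-93+3 = 9 bp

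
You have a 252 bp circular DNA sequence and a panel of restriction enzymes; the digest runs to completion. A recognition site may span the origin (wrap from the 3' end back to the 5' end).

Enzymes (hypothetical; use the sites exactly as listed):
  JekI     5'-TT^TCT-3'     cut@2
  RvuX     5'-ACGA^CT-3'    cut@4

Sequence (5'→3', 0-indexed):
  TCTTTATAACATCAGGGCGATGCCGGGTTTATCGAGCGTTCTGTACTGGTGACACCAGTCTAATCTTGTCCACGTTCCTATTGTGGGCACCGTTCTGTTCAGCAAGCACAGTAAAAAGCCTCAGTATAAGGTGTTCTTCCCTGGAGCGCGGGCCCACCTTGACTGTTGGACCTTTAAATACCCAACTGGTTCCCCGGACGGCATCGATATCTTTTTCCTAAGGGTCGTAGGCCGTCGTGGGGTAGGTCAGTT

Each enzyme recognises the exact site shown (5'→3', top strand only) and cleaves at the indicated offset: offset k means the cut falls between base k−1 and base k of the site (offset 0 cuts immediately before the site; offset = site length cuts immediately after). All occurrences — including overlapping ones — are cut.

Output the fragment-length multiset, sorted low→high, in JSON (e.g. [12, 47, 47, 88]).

[252]

Per-enzyme occurrences:
  JekI TTTCT/2: at [250] ⇒ [0]
  RvuX (ACGACT, off=4): no sites

Pooled cuts: [0]

Fragments:
  0→0 (wrap): 252-0+0 = 252 bp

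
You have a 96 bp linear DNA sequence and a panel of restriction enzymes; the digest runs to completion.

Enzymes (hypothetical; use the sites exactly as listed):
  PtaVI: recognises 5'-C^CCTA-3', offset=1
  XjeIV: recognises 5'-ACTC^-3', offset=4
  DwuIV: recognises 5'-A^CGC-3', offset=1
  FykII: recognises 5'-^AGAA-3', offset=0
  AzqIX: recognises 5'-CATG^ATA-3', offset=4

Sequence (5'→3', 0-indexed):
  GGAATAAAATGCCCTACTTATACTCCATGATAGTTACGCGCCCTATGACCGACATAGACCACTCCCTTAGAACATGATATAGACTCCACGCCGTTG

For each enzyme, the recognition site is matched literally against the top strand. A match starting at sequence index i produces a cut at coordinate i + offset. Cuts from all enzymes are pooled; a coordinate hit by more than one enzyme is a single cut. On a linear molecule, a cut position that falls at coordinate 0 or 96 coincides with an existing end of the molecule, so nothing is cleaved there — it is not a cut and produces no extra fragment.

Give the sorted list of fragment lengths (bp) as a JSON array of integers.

Scan for sites:
  PtaVI (CCCTA, off=1): starts [11, 40] → cuts [12, 41]
  XjeIV (ACTC, off=4): starts [21, 60, 82] → cuts [25, 64, 86]
  DwuIV (ACGC, off=1): starts [35, 87] → cuts [36, 88]
  FykII (AGAA, off=0): starts [68] → cuts [68]
  AzqIX (CATGATA, off=4): starts [25, 72] → cuts [29, 76]

Pooled cuts: [12, 25, 29, 36, 41, 64, 68, 76, 86, 88]

Fragment lengths:
  [0,12): 12 bp
  [12,25): 13 bp
  [25,29): 4 bp
  [29,36): 7 bp
  [36,41): 5 bp
  [41,64): 23 bp
  [64,68): 4 bp
  [68,76): 8 bp
  [76,86): 10 bp
  [86,88): 2 bp
  [88,96): 8 bp

[2,4,4,5,7,8,8,10,12,13,23]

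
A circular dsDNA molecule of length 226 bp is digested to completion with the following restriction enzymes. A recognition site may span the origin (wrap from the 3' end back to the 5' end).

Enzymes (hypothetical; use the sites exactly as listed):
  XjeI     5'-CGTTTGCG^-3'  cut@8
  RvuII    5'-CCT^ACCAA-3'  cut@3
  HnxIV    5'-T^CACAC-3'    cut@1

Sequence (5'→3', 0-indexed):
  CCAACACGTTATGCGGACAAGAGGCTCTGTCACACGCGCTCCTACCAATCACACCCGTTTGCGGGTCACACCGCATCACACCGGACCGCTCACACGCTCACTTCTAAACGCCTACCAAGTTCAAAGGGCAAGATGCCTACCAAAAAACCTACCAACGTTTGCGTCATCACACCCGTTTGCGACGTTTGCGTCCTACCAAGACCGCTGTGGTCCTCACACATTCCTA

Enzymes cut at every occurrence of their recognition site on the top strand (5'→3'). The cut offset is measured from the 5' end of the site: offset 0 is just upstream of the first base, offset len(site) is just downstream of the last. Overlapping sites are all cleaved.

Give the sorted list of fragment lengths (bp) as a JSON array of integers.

Scan for sites:
  XjeI CGTTTGCG/8: at [55, 155, 173, 182] ⇒ [63, 163, 181, 190]
  RvuII CCTACCAA/3: at [40, 110, 135, 147, 191, 222] ⇒ [43, 113, 138, 150, 194, 225]
  HnxIV TCACAC/1: at [29, 48, 65, 75, 89, 166, 213] ⇒ [30, 49, 66, 76, 90, 167, 214]

All cut coordinates (distinct, sorted): [30, 43, 49, 63, 66, 76, 90, 113, 138, 150, 163, 167, 181, 190, 194, 214, 225]

Fragment lengths:
  30→43: 13 bp
  43→49: 6 bp
  49→63: 14 bp
  63→66: 3 bp
  66→76: 10 bp
  76→90: 14 bp
  90→113: 23 bp
  113→138: 25 bp
  138→150: 12 bp
  150→163: 13 bp
  163→167: 4 bp
  167→181: 14 bp
  181→190: 9 bp
  190→194: 4 bp
  194→214: 20 bp
  214→225: 11 bp
  225→30 (wrap): 226-225+30 = 31 bp

[3,4,4,6,9,10,11,12,13,13,14,14,14,20,23,25,31]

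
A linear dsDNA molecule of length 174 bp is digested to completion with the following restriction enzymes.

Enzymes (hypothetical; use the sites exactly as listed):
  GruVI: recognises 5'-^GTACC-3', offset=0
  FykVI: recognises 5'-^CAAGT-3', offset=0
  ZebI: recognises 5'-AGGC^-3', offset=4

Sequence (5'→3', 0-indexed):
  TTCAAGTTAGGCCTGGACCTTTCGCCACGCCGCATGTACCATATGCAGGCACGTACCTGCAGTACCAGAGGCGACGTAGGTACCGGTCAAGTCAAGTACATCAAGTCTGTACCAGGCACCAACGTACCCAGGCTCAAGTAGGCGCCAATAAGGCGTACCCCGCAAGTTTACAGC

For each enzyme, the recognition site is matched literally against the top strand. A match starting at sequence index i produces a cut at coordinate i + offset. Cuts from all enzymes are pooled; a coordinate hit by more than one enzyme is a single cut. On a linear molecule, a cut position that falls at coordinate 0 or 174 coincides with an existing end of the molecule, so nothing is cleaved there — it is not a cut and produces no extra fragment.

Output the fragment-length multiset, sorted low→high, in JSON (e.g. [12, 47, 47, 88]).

[1,2,2,5,6,7,7,8,8,9,9,9,9,10,10,11,11,12,15,23]

Site scan:
  GruVI (GTACC, off=0): starts [35, 52, 61, 79, 108, 123, 154] → cuts [35, 52, 61, 79, 108, 123, 154]
  FykVI (CAAGT, off=0): starts [2, 87, 92, 101, 134, 162] → cuts [2, 87, 92, 101, 134, 162]
  ZebI (AGGC, off=4): starts [8, 46, 68, 113, 129, 139, 150] → cuts [12, 50, 72, 117, 133, 143, 154]

Pooled cuts: [2, 12, 35, 50, 52, 61, 72, 79, 87, 92, 101, 108, 117, 123, 133, 134, 143, 154, 162]

Fragments:
  [0,2): 2 bp
  [2,12): 10 bp
  [12,35): 23 bp
  [35,50): 15 bp
  [50,52): 2 bp
  [52,61): 9 bp
  [61,72): 11 bp
  [72,79): 7 bp
  [79,87): 8 bp
  [87,92): 5 bp
  [92,101): 9 bp
  [101,108): 7 bp
  [108,117): 9 bp
  [117,123): 6 bp
  [123,133): 10 bp
  [133,134): 1 bp
  [134,143): 9 bp
  [143,154): 11 bp
  [154,162): 8 bp
  [162,174): 12 bp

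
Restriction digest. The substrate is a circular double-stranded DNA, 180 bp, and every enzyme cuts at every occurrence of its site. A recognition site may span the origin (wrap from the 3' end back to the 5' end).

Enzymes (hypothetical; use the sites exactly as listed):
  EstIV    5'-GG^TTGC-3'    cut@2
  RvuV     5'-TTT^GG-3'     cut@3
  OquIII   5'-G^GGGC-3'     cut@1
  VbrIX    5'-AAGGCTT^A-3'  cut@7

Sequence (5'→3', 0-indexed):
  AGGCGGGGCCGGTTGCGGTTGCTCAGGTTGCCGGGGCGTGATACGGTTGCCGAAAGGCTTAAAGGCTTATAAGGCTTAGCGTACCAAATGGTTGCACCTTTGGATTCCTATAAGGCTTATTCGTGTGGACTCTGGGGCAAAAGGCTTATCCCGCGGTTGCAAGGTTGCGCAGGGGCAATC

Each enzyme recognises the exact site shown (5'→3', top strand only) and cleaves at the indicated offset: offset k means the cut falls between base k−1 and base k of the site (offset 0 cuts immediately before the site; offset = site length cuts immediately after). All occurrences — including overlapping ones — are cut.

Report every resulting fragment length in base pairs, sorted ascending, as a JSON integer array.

Per-enzyme occurrences:
  EstIV GGTTGC/2: at [10, 16, 25, 44, 89, 154, 162] ⇒ [12, 18, 27, 46, 91, 156, 164]
  RvuV TTTGG/3: at [98] ⇒ [101]
  OquIII GGGGC/1: at [4, 32, 133, 171] ⇒ [5, 33, 134, 172]
  VbrIX AAGGCTTA/7: at [53, 61, 70, 111, 140] ⇒ [60, 68, 77, 118, 147]

Pooled cuts: [5, 12, 18, 27, 33, 46, 60, 68, 77, 91, 101, 118, 134, 147, 156, 164, 172]

Fragment lengths:
  5→12: 7 bp
  12→18: 6 bp
  18→27: 9 bp
  27→33: 6 bp
  33→46: 13 bp
  46→60: 14 bp
  60→68: 8 bp
  68→77: 9 bp
  77→91: 14 bp
  91→101: 10 bp
  101→118: 17 bp
  118→134: 16 bp
  134→147: 13 bp
  147→156: 9 bp
  156→164: 8 bp
  164→172: 8 bp
  172→5 (wrap): 180-172+5 = 13 bp

[6,6,7,8,8,8,9,9,9,10,13,13,13,14,14,16,17]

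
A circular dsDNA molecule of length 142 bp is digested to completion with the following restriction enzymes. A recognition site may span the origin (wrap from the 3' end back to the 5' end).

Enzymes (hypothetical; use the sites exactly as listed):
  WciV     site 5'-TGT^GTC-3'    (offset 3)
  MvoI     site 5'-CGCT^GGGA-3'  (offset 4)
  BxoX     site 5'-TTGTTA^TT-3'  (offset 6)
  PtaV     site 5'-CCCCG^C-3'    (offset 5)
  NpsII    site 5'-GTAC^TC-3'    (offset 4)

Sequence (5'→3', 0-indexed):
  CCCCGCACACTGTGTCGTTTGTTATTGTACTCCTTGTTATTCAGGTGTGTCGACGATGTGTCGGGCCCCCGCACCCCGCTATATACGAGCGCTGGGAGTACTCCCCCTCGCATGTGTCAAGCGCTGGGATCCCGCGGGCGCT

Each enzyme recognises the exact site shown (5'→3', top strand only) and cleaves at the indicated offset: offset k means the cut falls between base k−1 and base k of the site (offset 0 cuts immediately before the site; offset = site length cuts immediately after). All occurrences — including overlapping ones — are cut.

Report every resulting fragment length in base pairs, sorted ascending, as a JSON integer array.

Per-enzyme occurrences:
  WciV TGTGTC/3: at [10, 45, 56, 112] ⇒ [13, 48, 59, 115]
  MvoI CGCTGGGA/4: at [89, 121] ⇒ [93, 125]
  BxoX TTGTTATT/6: at [18, 33] ⇒ [24, 39]
  PtaV CCCCGC/5: at [0, 66, 73] ⇒ [5, 71, 78]
  NpsII GTACTC/4: at [26, 97] ⇒ [30, 101]

Pooled cuts: [5, 13, 24, 30, 39, 48, 59, 71, 78, 93, 101, 115, 125]

Fragments:
  5→13: 8 bp
  13→24: 11 bp
  24→30: 6 bp
  30→39: 9 bp
  39→48: 9 bp
  48→59: 11 bp
  59→71: 12 bp
  71→78: 7 bp
  78→93: 15 bp
  93→101: 8 bp
  101→115: 14 bp
  115→125: 10 bp
  125→5 (wrap): 142-125+5 = 22 bp

[6,7,8,8,9,9,10,11,11,12,14,15,22]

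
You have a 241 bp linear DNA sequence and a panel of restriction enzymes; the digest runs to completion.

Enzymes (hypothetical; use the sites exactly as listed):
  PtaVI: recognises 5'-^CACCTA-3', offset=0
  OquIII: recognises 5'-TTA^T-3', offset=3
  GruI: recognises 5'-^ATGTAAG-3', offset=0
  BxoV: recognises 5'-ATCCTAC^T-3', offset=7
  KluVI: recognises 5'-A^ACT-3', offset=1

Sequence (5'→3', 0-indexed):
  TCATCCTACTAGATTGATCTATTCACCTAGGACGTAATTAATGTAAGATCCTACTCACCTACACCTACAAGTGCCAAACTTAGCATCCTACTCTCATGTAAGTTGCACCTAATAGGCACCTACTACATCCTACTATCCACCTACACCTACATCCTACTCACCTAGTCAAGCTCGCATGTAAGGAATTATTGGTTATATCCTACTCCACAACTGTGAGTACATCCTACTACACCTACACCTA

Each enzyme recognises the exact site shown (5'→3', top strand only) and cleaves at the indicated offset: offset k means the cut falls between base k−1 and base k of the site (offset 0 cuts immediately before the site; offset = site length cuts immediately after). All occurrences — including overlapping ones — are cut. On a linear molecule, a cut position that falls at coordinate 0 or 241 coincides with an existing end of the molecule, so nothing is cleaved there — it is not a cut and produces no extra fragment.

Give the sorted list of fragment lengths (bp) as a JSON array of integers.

[1,1,2,4,4,6,6,6,6,6,7,8,9,10,11,13,14,14,14,14,16,17,17,17,18]

Per-enzyme occurrences:
  PtaVI CACCTA/0: at [23, 55, 61, 105, 116, 137, 143, 158, 229, 235] ⇒ [23, 55, 61, 105, 116, 137, 143, 158, 229, 235]
  OquIII TTAT/3: at [185, 192] ⇒ [188, 195]
  GruI ATGTAAG/0: at [40, 95, 175] ⇒ [40, 95, 175]
  BxoV ATCCTACT/7: at [2, 47, 84, 126, 150, 196, 220] ⇒ [9, 54, 91, 133, 157, 203, 227]
  KluVI AACT/1: at [76, 208] ⇒ [77, 209]

All cut coordinates (distinct, sorted): [9, 23, 40, 54, 55, 61, 77, 91, 95, 105, 116, 133, 137, 143, 157, 158, 175, 188, 195, 203, 209, 227, 229, 235]

Fragment lengths:
  [0,9): 9 bp
  [9,23): 14 bp
  [23,40): 17 bp
  [40,54): 14 bp
  [54,55): 1 bp
  [55,61): 6 bp
  [61,77): 16 bp
  [77,91): 14 bp
  [91,95): 4 bp
  [95,105): 10 bp
  [105,116): 11 bp
  [116,133): 17 bp
  [133,137): 4 bp
  [137,143): 6 bp
  [143,157): 14 bp
  [157,158): 1 bp
  [158,175): 17 bp
  [175,188): 13 bp
  [188,195): 7 bp
  [195,203): 8 bp
  [203,209): 6 bp
  [209,227): 18 bp
  [227,229): 2 bp
  [229,235): 6 bp
  [235,241): 6 bp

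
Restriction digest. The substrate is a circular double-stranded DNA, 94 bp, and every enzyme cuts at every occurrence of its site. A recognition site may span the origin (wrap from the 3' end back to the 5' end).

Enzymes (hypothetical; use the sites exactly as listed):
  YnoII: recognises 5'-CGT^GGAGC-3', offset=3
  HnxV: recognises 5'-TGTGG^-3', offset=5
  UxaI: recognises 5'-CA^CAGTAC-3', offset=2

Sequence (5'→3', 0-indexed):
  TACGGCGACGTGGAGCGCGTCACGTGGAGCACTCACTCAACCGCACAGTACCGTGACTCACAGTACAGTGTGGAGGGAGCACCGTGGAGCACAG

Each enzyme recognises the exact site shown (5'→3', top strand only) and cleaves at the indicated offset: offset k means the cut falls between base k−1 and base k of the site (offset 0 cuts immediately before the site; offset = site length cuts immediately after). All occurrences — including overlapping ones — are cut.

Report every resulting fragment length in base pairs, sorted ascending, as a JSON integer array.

Scan for sites:
  YnoII CGTGGAGC/3: at [8, 22, 82] ⇒ [11, 25, 85]
  HnxV TGTGG/5: at [68] ⇒ [73]
  UxaI CACAGTAC/2: at [43, 58, 89] ⇒ [45, 60, 91]

Pooled cuts: [11, 25, 45, 60, 73, 85, 91]

Fragments:
  11→25: 14 bp
  25→45: 20 bp
  45→60: 15 bp
  60→73: 13 bp
  73→85: 12 bp
  85→91: 6 bp
  91→11 (wrap): 94-91+11 = 14 bp

[6,12,13,14,14,15,20]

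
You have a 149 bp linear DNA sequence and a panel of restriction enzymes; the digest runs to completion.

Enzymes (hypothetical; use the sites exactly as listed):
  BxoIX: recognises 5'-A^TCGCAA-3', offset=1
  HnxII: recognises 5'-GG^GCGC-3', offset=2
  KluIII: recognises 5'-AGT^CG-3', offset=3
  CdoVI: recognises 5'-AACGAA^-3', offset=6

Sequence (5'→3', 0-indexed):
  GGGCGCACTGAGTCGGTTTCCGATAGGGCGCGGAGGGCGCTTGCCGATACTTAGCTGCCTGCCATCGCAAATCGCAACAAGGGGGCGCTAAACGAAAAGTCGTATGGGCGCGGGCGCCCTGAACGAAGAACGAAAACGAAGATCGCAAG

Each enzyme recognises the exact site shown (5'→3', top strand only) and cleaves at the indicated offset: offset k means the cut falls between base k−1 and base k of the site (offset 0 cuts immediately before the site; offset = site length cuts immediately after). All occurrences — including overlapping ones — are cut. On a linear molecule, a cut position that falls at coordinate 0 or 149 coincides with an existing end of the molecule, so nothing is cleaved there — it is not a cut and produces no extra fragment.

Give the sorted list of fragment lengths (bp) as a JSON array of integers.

[2,2,4,6,6,7,7,7,7,9,11,12,13,14,14,28]

Site scan:
  BxoIX (ATCGCAA, off=1): starts [63, 70, 141] → cuts [64, 71, 142]
  HnxII (GGGCGC, off=2): starts [0, 25, 34, 82, 105, 111] → cuts [2, 27, 36, 84, 107, 113]
  KluIII (AGTCG, off=3): starts [10, 97] → cuts [13, 100]
  CdoVI (AACGAA, off=6): starts [90, 121, 128, 134] → cuts [96, 127, 134, 140]

All cut coordinates (distinct, sorted): [2, 13, 27, 36, 64, 71, 84, 96, 100, 107, 113, 127, 134, 140, 142]

Fragments:
  [0,2): 2 bp
  [2,13): 11 bp
  [13,27): 14 bp
  [27,36): 9 bp
  [36,64): 28 bp
  [64,71): 7 bp
  [71,84): 13 bp
  [84,96): 12 bp
  [96,100): 4 bp
  [100,107): 7 bp
  [107,113): 6 bp
  [113,127): 14 bp
  [127,134): 7 bp
  [134,140): 6 bp
  [140,142): 2 bp
  [142,149): 7 bp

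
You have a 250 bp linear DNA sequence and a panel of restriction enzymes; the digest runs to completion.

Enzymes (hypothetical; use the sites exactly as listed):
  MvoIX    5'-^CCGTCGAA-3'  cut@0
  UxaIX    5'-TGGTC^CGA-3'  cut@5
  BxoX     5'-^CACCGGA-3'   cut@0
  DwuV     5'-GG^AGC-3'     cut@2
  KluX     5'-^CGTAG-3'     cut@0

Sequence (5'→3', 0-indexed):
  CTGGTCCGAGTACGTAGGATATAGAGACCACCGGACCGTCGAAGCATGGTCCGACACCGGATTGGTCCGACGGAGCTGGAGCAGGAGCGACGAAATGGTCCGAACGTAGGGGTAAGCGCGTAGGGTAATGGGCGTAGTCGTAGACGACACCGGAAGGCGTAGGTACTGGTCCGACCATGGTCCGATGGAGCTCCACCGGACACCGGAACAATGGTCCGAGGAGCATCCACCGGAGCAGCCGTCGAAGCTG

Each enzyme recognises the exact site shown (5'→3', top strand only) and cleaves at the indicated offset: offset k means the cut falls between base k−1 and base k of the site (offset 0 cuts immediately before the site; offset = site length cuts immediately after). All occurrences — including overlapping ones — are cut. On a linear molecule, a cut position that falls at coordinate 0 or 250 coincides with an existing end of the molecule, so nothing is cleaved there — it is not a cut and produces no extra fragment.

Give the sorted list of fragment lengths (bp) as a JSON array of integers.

Site scan:
  MvoIX (CCGTCGAA, off=0): starts [35, 238] → cuts [35, 238]
  UxaIX (TGGTCCGA, off=5): starts [1, 46, 62, 95, 166, 177, 211] → cuts [6, 51, 67, 100, 171, 182, 216]
  BxoX (CACCGGA, off=0): starts [28, 54, 147, 193, 200, 227] → cuts [28, 54, 147, 193, 200, 227]
  DwuV (GGAGC, off=2): starts [71, 77, 83, 186, 219, 231] → cuts [73, 79, 85, 188, 221, 233]
  KluX (CGTAG, off=0): starts [12, 104, 118, 132, 138, 157] → cuts [12, 104, 118, 132, 138, 157]

Pooled cuts: [6, 12, 28, 35, 51, 54, 67, 73, 79, 85, 100, 104, 118, 132, 138, 147, 157, 171, 182, 188, 193, 200, 216, 221, 227, 233, 238]

Fragments:
  [0,6): 6 bp
  [6,12): 6 bp
  [12,28): 16 bp
  [28,35): 7 bp
  [35,51): 16 bp
  [51,54): 3 bp
  [54,67): 13 bp
  [67,73): 6 bp
  [73,79): 6 bp
  [79,85): 6 bp
  [85,100): 15 bp
  [100,104): 4 bp
  [104,118): 14 bp
  [118,132): 14 bp
  [132,138): 6 bp
  [138,147): 9 bp
  [147,157): 10 bp
  [157,171): 14 bp
  [171,182): 11 bp
  [182,188): 6 bp
  [188,193): 5 bp
  [193,200): 7 bp
  [200,216): 16 bp
  [216,221): 5 bp
  [221,227): 6 bp
  [227,233): 6 bp
  [233,238): 5 bp
  [238,250): 12 bp

[3,4,5,5,5,6,6,6,6,6,6,6,6,6,7,7,9,10,11,12,13,14,14,14,15,16,16,16]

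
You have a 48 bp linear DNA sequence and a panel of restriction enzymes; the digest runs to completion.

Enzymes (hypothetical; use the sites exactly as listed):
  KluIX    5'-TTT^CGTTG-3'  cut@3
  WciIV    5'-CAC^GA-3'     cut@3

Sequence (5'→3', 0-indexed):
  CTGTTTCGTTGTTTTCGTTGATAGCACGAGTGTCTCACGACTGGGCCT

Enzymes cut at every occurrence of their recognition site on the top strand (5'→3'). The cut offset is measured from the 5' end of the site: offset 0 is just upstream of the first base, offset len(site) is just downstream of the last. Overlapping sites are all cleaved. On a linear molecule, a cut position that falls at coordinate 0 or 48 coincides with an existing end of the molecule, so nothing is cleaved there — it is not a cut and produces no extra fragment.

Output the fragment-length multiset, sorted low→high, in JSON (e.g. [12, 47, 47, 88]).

Scan for sites:
  KluIX TTTCGTTG/3: at [3, 12] ⇒ [6, 15]
  WciIV CACGA/3: at [24, 35] ⇒ [27, 38]

All cut coordinates (distinct, sorted): [6, 15, 27, 38]

Fragments:
  [0,6): 6 bp
  [6,15): 9 bp
  [15,27): 12 bp
  [27,38): 11 bp
  [38,48): 10 bp

[6,9,10,11,12]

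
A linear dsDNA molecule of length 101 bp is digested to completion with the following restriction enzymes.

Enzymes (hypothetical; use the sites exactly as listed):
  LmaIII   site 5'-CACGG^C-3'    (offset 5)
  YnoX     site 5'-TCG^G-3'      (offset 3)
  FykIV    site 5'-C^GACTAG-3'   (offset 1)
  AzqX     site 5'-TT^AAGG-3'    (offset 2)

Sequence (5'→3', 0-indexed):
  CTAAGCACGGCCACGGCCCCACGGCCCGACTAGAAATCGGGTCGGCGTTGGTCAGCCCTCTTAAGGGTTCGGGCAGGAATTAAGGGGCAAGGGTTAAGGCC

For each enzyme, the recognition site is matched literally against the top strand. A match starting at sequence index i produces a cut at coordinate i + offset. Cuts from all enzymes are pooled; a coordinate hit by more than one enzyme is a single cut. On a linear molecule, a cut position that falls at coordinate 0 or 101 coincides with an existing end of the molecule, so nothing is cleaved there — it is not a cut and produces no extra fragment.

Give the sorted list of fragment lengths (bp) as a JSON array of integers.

[3,5,6,6,8,9,10,10,12,14,18]

Per-enzyme occurrences:
  LmaIII CACGGC/5: at [5, 11, 19] ⇒ [10, 16, 24]
  YnoX TCGG/3: at [36, 41, 68] ⇒ [39, 44, 71]
  FykIV CGACTAG/1: at [26] ⇒ [27]
  AzqX TTAAGG/2: at [60, 79, 93] ⇒ [62, 81, 95]

Pooled cuts: [10, 16, 24, 27, 39, 44, 62, 71, 81, 95]

Fragments:
  [0,10): 10 bp
  [10,16): 6 bp
  [16,24): 8 bp
  [24,27): 3 bp
  [27,39): 12 bp
  [39,44): 5 bp
  [44,62): 18 bp
  [62,71): 9 bp
  [71,81): 10 bp
  [81,95): 14 bp
  [95,101): 6 bp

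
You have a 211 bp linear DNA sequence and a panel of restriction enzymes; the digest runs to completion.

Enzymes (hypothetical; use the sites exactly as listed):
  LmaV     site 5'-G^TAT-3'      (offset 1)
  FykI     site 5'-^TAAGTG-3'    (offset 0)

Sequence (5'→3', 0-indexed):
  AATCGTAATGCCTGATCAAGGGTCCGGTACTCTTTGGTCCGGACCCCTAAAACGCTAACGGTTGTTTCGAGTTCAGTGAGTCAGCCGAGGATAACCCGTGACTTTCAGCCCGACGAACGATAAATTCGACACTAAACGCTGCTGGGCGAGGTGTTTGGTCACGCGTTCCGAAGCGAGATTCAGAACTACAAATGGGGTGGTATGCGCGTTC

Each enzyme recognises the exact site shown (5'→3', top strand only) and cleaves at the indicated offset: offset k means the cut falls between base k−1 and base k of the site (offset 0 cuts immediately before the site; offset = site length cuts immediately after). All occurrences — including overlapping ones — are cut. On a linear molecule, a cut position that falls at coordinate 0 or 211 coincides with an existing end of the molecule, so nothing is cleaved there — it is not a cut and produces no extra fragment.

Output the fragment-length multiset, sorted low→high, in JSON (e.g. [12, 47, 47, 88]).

[11,200]

Scan for sites:
  LmaV GTAT/1: at [199] ⇒ [200]
  FykI (TAAGTG, off=0): no sites

All cut coordinates (distinct, sorted): [200]

Fragment lengths:
  [0,200): 200 bp
  [200,211): 11 bp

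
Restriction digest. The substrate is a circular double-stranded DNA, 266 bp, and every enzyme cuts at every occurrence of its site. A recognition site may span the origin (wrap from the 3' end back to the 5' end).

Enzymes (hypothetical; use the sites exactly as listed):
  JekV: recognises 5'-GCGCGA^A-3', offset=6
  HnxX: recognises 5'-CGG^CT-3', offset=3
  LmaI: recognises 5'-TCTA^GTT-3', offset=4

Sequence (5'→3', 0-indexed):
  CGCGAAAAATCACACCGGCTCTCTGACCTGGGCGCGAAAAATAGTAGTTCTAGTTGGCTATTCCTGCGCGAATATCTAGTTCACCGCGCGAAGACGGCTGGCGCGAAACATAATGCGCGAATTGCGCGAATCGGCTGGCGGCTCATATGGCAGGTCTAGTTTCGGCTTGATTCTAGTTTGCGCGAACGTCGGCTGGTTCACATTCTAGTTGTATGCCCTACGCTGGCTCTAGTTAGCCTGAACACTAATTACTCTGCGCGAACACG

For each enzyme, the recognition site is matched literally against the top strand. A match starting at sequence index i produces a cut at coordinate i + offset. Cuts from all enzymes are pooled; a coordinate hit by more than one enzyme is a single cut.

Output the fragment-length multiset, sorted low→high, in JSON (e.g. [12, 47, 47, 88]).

Scan for sites:
  JekV (GCGCGAA, off=6): starts [31, 65, 85, 100, 114, 123, 179, 255, 265] → cuts [5, 37, 71, 91, 106, 120, 129, 185, 261]
  HnxX (CGGCT, off=3): starts [15, 94, 131, 138, 162, 189] → cuts [18, 97, 134, 141, 165, 192]
  LmaI (TCTAGTT, off=4): starts [48, 74, 154, 171, 203, 227] → cuts [52, 78, 158, 175, 207, 231]

All cut coordinates (distinct, sorted): [5, 18, 37, 52, 71, 78, 91, 97, 106, 120, 129, 134, 141, 158, 165, 175, 185, 192, 207, 231, 261]

Fragment lengths:
  5→18: 13 bp
  18→37: 19 bp
  37→52: 15 bp
  52→71: 19 bp
  71→78: 7 bp
  78→91: 13 bp
  91→97: 6 bp
  97→106: 9 bp
  106→120: 14 bp
  120→129: 9 bp
  129→134: 5 bp
  134→141: 7 bp
  141→158: 17 bp
  158→165: 7 bp
  165→175: 10 bp
  175→185: 10 bp
  185→192: 7 bp
  192→207: 15 bp
  207→231: 24 bp
  231→261: 30 bp
  261→5 (wrap): 266-261+5 = 10 bp

[5,6,7,7,7,7,9,9,10,10,10,13,13,14,15,15,17,19,19,24,30]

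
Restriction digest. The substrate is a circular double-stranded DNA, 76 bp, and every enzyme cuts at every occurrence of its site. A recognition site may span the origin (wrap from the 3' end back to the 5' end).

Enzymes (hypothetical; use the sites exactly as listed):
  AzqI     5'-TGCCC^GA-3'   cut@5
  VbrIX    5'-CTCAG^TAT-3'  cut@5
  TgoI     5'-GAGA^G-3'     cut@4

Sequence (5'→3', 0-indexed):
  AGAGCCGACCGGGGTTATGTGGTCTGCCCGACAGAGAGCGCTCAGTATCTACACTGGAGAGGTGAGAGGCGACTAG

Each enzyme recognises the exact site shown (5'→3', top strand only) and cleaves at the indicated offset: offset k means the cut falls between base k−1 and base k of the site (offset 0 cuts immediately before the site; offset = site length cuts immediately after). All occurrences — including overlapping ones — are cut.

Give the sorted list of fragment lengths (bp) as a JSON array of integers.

[7,8,8,12,15,26]

Site scan:
  AzqI TGCCCGA/5: at [24] ⇒ [29]
  VbrIX CTCAGTAT/5: at [40] ⇒ [45]
  TgoI GAGAG/4: at [33, 56, 63, 75] ⇒ [3, 37, 60, 67]

All cut coordinates (distinct, sorted): [3, 29, 37, 45, 60, 67]

Fragments:
  3→29: 26 bp
  29→37: 8 bp
  37→45: 8 bp
  45→60: 15 bp
  60→67: 7 bp
  67→3 (wrap): 76-67+3 = 12 bp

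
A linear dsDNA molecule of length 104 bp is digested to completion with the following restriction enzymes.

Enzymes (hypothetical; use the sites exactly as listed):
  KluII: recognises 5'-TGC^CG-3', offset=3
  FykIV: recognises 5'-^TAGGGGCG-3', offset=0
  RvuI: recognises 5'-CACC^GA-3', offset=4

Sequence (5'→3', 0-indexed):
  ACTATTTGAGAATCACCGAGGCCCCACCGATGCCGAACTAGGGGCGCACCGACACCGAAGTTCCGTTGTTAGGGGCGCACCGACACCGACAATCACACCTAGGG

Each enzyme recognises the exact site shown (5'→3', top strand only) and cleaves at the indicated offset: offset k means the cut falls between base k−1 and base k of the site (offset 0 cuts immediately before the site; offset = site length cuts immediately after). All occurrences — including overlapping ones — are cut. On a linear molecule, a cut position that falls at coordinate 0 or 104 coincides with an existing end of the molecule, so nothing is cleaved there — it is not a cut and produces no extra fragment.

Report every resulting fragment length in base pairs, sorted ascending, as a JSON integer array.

Per-enzyme occurrences:
  KluII TGCCG/3: at [30] ⇒ [33]
  FykIV TAGGGGCG/0: at [38, 69] ⇒ [38, 69]
  RvuI CACCGA/4: at [13, 24, 46, 52, 77, 83] ⇒ [17, 28, 50, 56, 81, 87]

All cut coordinates (distinct, sorted): [17, 28, 33, 38, 50, 56, 69, 81, 87]

Fragments:
  [0,17): 17 bp
  [17,28): 11 bp
  [28,33): 5 bp
  [33,38): 5 bp
  [38,50): 12 bp
  [50,56): 6 bp
  [56,69): 13 bp
  [69,81): 12 bp
  [81,87): 6 bp
  [87,104): 17 bp

[5,5,6,6,11,12,12,13,17,17]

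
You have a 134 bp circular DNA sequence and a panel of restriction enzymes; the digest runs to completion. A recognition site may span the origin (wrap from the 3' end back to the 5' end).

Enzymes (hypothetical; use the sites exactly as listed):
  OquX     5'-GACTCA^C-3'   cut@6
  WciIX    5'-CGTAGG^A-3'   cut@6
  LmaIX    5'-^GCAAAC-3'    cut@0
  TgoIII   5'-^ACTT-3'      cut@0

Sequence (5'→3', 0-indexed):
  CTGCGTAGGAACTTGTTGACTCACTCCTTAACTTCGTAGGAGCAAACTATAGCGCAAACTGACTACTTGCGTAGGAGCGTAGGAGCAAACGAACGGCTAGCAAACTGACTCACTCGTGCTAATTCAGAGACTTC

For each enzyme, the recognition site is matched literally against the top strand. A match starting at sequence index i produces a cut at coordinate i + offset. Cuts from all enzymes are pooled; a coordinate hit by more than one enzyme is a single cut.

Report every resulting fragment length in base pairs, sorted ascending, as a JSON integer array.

[1,1,1,7,8,10,11,11,12,13,13,14,15,17]

Site scan:
  OquX GACTCAC/6: at [17, 106] ⇒ [23, 112]
  WciIX CGTAGGA/6: at [3, 34, 69, 77] ⇒ [9, 40, 75, 83]
  LmaIX GCAAAC/0: at [41, 53, 84, 99] ⇒ [41, 53, 84, 99]
  TgoIII ACTT/0: at [10, 30, 64, 129] ⇒ [10, 30, 64, 129]

Pooled cuts: [9, 10, 23, 30, 40, 41, 53, 64, 75, 83, 84, 99, 112, 129]

Fragment lengths:
  9→10: 1 bp
  10→23: 13 bp
  23→30: 7 bp
  30→40: 10 bp
  40→41: 1 bp
  41→53: 12 bp
  53→64: 11 bp
  64→75: 11 bp
  75→83: 8 bp
  83→84: 1 bp
  84→99: 15 bp
  99→112: 13 bp
  112→129: 17 bp
  129→9 (wrap): 134-129+9 = 14 bp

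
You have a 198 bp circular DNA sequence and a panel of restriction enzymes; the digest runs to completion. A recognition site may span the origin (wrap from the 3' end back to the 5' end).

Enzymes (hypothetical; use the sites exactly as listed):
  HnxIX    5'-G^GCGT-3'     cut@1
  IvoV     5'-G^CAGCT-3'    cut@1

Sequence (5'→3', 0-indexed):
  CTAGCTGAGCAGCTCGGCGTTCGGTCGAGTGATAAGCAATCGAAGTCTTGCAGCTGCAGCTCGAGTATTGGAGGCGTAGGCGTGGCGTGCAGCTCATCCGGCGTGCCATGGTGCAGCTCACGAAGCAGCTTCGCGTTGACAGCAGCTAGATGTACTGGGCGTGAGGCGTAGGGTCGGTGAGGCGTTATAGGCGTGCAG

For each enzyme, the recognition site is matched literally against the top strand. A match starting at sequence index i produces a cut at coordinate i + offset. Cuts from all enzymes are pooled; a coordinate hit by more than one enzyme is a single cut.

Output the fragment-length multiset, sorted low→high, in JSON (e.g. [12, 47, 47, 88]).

[5,5,5,6,6,7,7,9,11,12,12,13,16,16,17,17,34]

Site scan:
  HnxIX (GGCGT, off=1): starts [15, 72, 78, 83, 99, 157, 164, 180, 189] → cuts [16, 73, 79, 84, 100, 158, 165, 181, 190]
  IvoV (GCAGCT, off=1): starts [8, 49, 55, 88, 112, 124, 141, 194] → cuts [9, 50, 56, 89, 113, 125, 142, 195]

All cut coordinates (distinct, sorted): [9, 16, 50, 56, 73, 79, 84, 89, 100, 113, 125, 142, 158, 165, 181, 190, 195]

Fragment lengths:
  9→16: 7 bp
  16→50: 34 bp
  50→56: 6 bp
  56→73: 17 bp
  73→79: 6 bp
  79→84: 5 bp
  84→89: 5 bp
  89→100: 11 bp
  100→113: 13 bp
  113→125: 12 bp
  125→142: 17 bp
  142→158: 16 bp
  158→165: 7 bp
  165→181: 16 bp
  181→190: 9 bp
  190→195: 5 bp
  195→9 (wrap): 198-195+9 = 12 bp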